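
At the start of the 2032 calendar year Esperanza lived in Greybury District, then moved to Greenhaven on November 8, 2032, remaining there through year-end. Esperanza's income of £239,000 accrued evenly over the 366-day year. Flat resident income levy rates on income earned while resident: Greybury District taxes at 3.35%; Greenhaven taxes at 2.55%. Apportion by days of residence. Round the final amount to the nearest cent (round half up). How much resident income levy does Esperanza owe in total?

Greybury District, January 1 – November 7, 2032: 312 days → £239,000 × 3.35% × 312/366 = £6,825.2131
Greenhaven, November 8 – December 31, 2032: 54 days → £239,000 × 2.55% × 54/366 = £899.1885
Total = £7,724.4016

£7,724.40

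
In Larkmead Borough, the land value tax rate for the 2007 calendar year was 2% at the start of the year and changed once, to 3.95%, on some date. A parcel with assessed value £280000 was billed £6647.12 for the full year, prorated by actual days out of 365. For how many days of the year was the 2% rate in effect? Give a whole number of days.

Let d = days at the first rate; then 365 − d days at the second rate.
£280000 × [2%·d + 3.95%·(365−d)] / 365 = £6647.12
Solving gives d = 295, so the new rate took effect on October 23, 2007.

295 days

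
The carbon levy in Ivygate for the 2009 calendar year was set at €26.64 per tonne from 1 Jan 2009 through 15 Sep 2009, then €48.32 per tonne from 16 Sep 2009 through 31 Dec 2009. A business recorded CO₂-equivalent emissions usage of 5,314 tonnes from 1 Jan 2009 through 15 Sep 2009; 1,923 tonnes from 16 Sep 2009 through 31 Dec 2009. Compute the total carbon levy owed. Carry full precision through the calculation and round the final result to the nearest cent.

€234484.32

1 Jan – 15 Sep 2009: 5,314 tonnes at €26.64/tonne → €141564.96
16 Sep – 31 Dec 2009: 1,923 tonnes at €48.32/tonne → €92919.36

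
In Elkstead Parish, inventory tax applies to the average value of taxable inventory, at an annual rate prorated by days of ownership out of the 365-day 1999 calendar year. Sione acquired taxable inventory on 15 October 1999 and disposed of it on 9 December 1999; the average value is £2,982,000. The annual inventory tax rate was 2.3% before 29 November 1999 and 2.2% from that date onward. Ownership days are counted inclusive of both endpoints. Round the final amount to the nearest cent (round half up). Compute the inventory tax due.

£10,432.92

15 October – 28 November 1999: 45 days at 2.3% → £2,982,000 × 2.3% × 45/365 = £8,455.8082
29 November – 9 December 1999: 11 days at 2.2% → £2,982,000 × 2.2% × 11/365 = £1,977.1068
Total = £10,432.9151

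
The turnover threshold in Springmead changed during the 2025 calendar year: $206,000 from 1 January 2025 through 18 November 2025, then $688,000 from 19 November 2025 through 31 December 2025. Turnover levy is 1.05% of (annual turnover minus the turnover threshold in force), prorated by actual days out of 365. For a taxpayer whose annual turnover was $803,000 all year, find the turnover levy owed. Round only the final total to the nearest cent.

1 January – 18 November 2025: 322 days, exemption $206,000 → ($803,000 − $206,000) × 1.05% × 322/365 = $5,530.0192
19 November – 31 December 2025: 43 days, exemption $688,000 → ($803,000 − $688,000) × 1.05% × 43/365 = $142.2534
Total = $5,672.2726

$5,672.27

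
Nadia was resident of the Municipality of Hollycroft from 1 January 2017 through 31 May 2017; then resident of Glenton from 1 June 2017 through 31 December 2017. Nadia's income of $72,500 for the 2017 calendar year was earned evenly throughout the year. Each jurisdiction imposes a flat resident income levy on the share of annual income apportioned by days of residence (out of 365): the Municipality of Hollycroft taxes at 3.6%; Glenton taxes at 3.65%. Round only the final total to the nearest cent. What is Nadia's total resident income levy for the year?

$2,631.25

The Municipality of Hollycroft, 1 January – 31 May 2017: 151 days → $72,500 × 3.6% × 151/365 = $1,079.7534
Glenton, 1 June – 31 December 2017: 214 days → $72,500 × 3.65% × 214/365 = $1,551.5000
Total = $2,631.2534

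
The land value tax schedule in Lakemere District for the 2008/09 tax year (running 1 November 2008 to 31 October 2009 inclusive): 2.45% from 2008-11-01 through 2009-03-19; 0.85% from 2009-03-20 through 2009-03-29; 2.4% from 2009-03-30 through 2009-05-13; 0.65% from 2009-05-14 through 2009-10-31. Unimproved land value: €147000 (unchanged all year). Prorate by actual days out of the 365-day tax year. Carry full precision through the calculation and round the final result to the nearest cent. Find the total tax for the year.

2008-11-01 to 2009-03-19: 139 days at 2.45% → €147000 × 2.45% × 139/365 = €1371.5301
2009-03-20 to 2009-03-29: 10 days at 0.85% → €147000 × 0.85% × 10/365 = €34.2329
2009-03-30 to 2009-05-13: 45 days at 2.4% → €147000 × 2.4% × 45/365 = €434.9589
2009-05-14 to 2009-10-31: 171 days at 0.65% → €147000 × 0.65% × 171/365 = €447.6452
Total = €2288.3671

€2288.37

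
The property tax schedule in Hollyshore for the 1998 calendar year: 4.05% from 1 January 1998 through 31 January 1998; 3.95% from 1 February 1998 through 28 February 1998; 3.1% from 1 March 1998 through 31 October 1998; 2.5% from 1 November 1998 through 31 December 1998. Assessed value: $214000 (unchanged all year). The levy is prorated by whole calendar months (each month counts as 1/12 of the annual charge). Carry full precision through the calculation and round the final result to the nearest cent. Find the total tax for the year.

1 January – 31 January 1998: 1 month at 4.05% → $214000 × 4.05% × 1/12 = $722.2500
1 February – 28 February 1998: 1 month at 3.95% → $214000 × 3.95% × 1/12 = $704.4167
1 March – 31 October 1998: 8 months at 3.1% → $214000 × 3.1% × 8/12 = $4422.6667
1 November – 31 December 1998: 2 months at 2.5% → $214000 × 2.5% × 2/12 = $891.6667
Total = $6741.0000

$6741.00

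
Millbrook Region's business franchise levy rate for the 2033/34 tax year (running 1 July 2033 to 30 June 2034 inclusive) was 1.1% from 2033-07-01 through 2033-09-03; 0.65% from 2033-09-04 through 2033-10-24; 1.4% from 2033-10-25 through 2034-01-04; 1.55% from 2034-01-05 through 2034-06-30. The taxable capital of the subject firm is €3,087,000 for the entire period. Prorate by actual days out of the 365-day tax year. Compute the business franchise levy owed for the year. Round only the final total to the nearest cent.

2033-07-01 to 2033-09-03: 65 days at 1.1% → €3,087,000 × 1.1% × 65/365 = €6,047.1370
2033-09-04 to 2033-10-24: 51 days at 0.65% → €3,087,000 × 0.65% × 51/365 = €2,803.6726
2033-10-25 to 2034-01-04: 72 days at 1.4% → €3,087,000 × 1.4% × 72/365 = €8,525.1945
2034-01-05 to 2034-06-30: 177 days at 1.55% → €3,087,000 × 1.55% × 177/365 = €23,203.2452
Total = €40,579.2493

€40,579.25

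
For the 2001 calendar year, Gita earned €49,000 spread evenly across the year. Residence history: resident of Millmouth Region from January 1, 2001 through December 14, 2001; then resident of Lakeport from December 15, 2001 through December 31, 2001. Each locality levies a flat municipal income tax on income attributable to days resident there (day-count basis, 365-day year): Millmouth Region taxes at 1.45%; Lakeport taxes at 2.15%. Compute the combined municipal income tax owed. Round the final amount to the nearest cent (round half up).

€726.48

Millmouth Region, January 1 – December 14, 2001: 348 days → €49,000 × 1.45% × 348/365 = €677.4082
Lakeport, December 15 – December 31, 2001: 17 days → €49,000 × 2.15% × 17/365 = €49.0671
Total = €726.4753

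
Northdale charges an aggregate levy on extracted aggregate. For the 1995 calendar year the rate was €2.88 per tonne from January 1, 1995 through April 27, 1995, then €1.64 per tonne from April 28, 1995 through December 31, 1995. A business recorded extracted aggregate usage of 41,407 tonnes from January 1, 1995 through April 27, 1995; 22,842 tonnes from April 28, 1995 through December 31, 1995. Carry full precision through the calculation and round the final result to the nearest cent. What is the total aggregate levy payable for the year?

January 1 – April 27, 1995: 41,407 tonnes at €2.88/tonne → €119,252.16
April 28 – December 31, 1995: 22,842 tonnes at €1.64/tonne → €37,460.88

€156,713.04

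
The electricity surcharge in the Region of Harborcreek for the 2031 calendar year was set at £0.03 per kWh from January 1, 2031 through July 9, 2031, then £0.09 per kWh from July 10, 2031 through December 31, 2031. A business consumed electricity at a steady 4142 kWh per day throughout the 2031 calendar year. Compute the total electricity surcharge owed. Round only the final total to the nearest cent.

January 1 – July 9, 2031: 190 days × 4142 kWh/day = 786,980 kWh at £0.03/kWh → £23,609.40
July 10 – December 31, 2031: 175 days × 4142 kWh/day = 724,850 kWh at £0.09/kWh → £65,236.50

£88,845.90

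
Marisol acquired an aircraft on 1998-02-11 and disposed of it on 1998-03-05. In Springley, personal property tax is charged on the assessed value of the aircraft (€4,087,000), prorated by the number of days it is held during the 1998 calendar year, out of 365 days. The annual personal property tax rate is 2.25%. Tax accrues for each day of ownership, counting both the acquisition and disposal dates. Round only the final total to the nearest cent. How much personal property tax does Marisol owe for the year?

Days held (1998-02-11 to 1998-03-05): 23 out of 365
Tax = €4,087,000 × 2.25% × 23/365 = €5,794.5822

€5,794.58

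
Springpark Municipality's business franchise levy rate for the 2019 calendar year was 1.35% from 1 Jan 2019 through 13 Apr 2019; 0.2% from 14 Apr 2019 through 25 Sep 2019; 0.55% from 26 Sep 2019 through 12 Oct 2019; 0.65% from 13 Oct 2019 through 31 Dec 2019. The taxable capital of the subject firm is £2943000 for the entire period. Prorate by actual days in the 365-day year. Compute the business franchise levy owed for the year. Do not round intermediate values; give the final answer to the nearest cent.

1 Jan – 13 Apr 2019: 103 days at 1.35% → £2943000 × 1.35% × 103/365 = £11211.6205
14 Apr – 25 Sep 2019: 165 days at 0.2% → £2943000 × 0.2% × 165/365 = £2660.7945
26 Sep – 12 Oct 2019: 17 days at 0.55% → £2943000 × 0.55% × 17/365 = £753.8918
13 Oct – 31 Dec 2019: 80 days at 0.65% → £2943000 × 0.65% × 80/365 = £4192.7671
Total = £18819.0740

£18819.07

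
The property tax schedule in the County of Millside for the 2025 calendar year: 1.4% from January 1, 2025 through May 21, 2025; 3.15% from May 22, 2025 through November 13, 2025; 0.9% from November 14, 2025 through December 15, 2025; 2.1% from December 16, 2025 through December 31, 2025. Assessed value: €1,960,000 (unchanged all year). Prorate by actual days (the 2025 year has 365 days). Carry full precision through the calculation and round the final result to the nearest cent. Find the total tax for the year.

January 1 – May 21, 2025: 141 days at 1.4% → €1,960,000 × 1.4% × 141/365 = €10,600.1096
May 22 – November 13, 2025: 176 days at 3.15% → €1,960,000 × 3.15% × 176/365 = €29,770.5205
November 14 – December 15, 2025: 32 days at 0.9% → €1,960,000 × 0.9% × 32/365 = €1,546.5205
December 16 – December 31, 2025: 16 days at 2.1% → €1,960,000 × 2.1% × 16/365 = €1,804.2740
Total = €43,721.4247

€43,721.42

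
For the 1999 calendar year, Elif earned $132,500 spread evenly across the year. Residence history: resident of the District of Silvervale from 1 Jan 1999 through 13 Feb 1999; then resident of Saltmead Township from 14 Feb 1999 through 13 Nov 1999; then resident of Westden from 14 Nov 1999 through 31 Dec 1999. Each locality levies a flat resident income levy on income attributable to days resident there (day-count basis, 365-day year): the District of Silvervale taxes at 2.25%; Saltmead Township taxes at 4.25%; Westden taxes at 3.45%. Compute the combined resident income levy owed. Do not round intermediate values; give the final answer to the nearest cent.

$5,172.40

The District of Silvervale, 1 Jan – 13 Feb 1999: 44 days → $132,500 × 2.25% × 44/365 = $359.3836
Saltmead Township, 14 Feb – 13 Nov 1999: 273 days → $132,500 × 4.25% × 273/365 = $4,211.8664
Westden, 14 Nov – 31 Dec 1999: 48 days → $132,500 × 3.45% × 48/365 = $601.1507
Total = $5,172.4007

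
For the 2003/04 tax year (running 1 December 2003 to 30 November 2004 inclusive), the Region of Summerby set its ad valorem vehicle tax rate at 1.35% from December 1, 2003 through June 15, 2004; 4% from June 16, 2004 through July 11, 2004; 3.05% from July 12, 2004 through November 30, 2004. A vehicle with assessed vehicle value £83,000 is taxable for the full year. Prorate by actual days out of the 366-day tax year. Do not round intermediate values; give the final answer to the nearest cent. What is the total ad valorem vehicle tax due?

December 1, 2003 – June 15, 2004: 198 days at 1.35% → £83,000 × 1.35% × 198/366 = £606.1721
June 16 – July 11, 2004: 26 days at 4% → £83,000 × 4% × 26/366 = £235.8470
July 12 – November 30, 2004: 142 days at 3.05% → £83,000 × 3.05% × 142/366 = £982.1667
Total = £1,824.1858

£1,824.19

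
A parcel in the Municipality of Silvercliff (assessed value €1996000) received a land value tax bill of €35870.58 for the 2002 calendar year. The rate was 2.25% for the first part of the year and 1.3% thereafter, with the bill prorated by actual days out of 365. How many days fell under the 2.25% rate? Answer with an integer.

191 days

Let d = days at the first rate; then 365 − d days at the second rate.
€1996000 × [2.25%·d + 1.3%·(365−d)] / 365 = €35870.58
Solving gives d = 191, so the new rate took effect on 11 Jul 2002.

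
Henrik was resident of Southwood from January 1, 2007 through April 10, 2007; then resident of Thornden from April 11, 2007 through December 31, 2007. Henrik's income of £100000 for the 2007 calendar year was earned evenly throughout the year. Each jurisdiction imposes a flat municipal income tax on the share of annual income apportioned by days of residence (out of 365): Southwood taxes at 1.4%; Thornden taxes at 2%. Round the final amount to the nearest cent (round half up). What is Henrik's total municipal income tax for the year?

£1835.62

Southwood, January 1 – April 10, 2007: 100 days → £100000 × 1.4% × 100/365 = £383.5616
Thornden, April 11 – December 31, 2007: 265 days → £100000 × 2% × 265/365 = £1452.0548
Total = £1835.6164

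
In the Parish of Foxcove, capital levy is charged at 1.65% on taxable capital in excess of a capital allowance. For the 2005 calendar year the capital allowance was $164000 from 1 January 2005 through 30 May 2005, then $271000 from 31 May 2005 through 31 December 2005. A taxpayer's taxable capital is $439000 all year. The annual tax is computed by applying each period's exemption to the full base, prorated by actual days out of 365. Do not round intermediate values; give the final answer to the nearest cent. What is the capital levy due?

$3497.55

1 January – 30 May 2005: 150 days, exemption $164000 → ($439000 − $164000) × 1.65% × 150/365 = $1864.7260
31 May – 31 December 2005: 215 days, exemption $271000 → ($439000 − $271000) × 1.65% × 215/365 = $1632.8219
Total = $3497.5479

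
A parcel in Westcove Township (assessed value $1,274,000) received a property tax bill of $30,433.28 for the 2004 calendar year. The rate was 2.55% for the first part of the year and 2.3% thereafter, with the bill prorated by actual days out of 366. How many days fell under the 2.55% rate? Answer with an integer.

130 days

Let d = days at the first rate; then 366 − d days at the second rate.
$1,274,000 × [2.55%·d + 2.3%·(366−d)] / 366 = $30,433.28
Solving gives d = 130, so the new rate took effect on 10 May 2004.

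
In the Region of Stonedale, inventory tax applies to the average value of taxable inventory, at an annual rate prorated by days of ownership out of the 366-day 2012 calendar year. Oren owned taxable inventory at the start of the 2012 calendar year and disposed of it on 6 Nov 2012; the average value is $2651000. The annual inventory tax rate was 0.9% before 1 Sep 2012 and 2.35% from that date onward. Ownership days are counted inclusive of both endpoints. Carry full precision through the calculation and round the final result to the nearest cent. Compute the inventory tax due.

$27310.37

1 Jan – 31 Aug 2012: 244 days at 0.9% → $2651000 × 0.9% × 244/366 = $15906.0000
1 Sep – 6 Nov 2012: 67 days at 2.35% → $2651000 × 2.35% × 67/366 = $11404.3702
Total = $27310.3702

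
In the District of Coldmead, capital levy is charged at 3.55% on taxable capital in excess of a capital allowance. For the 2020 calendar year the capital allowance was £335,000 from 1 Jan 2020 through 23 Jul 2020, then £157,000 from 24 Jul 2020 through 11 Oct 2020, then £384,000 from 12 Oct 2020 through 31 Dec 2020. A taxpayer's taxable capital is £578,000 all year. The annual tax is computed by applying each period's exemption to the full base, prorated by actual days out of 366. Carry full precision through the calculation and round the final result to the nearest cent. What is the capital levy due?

£9,622.73

1 Jan – 23 Jul 2020: 205 days, exemption £335,000 → (£578,000 − £335,000) × 3.55% × 205/366 = £4,831.7828
24 Jul – 11 Oct 2020: 80 days, exemption £157,000 → (£578,000 − £157,000) × 3.55% × 80/366 = £3,266.7760
12 Oct – 31 Dec 2020: 81 days, exemption £384,000 → (£578,000 − £384,000) × 3.55% × 81/366 = £1,524.1721
Total = £9,622.7309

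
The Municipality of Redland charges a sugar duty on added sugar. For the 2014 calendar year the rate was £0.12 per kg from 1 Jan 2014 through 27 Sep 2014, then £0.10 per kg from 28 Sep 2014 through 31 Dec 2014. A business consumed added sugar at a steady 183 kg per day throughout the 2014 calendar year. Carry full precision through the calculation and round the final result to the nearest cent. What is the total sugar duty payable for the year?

£7,667.70

1 Jan – 27 Sep 2014: 270 days × 183 kg/day = 49,410 kg at £0.12/kg → £5,929.20
28 Sep – 31 Dec 2014: 95 days × 183 kg/day = 17,385 kg at £0.10/kg → £1,738.50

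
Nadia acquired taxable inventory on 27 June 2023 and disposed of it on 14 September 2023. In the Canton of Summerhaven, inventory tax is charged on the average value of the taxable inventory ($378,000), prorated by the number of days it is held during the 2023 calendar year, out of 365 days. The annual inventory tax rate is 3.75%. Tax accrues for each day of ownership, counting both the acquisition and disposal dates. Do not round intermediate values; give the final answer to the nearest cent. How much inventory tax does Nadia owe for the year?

Days held (27 June – 14 September 2023): 80 out of 365
Tax = $378,000 × 3.75% × 80/365 = $3,106.8493

$3,106.85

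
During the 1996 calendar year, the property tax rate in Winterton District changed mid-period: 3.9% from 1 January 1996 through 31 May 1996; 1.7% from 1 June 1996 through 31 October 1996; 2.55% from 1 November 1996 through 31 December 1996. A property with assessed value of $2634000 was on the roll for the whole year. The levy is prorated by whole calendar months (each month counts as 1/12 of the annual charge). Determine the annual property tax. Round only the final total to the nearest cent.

1 January – 31 May 1996: 5 months at 3.9% → $2634000 × 3.9% × 5/12 = $42802.5000
1 June – 31 October 1996: 5 months at 1.7% → $2634000 × 1.7% × 5/12 = $18657.5000
1 November – 31 December 1996: 2 months at 2.55% → $2634000 × 2.55% × 2/12 = $11194.5000
Total = $72654.5000

$72654.50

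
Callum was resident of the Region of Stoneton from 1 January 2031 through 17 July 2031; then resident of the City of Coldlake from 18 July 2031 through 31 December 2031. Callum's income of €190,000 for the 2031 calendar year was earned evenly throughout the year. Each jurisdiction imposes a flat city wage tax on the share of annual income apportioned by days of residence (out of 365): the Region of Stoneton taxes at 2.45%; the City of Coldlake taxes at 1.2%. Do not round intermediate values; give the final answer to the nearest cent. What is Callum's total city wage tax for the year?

The Region of Stoneton, 1 January – 17 July 2031: 198 days → €190,000 × 2.45% × 198/365 = €2,525.1781
The City of Coldlake, 18 July – 31 December 2031: 167 days → €190,000 × 1.2% × 167/365 = €1,043.1781
Total = €3,568.3562

€3,568.36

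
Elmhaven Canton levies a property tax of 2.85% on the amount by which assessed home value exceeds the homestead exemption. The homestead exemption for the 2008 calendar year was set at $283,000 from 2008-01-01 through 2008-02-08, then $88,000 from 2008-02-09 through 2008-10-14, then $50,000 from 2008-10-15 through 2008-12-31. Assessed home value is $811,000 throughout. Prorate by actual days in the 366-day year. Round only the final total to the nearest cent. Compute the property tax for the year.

$20,244.11

2008-01-01 to 2008-02-08: 39 days, exemption $283,000 → ($811,000 − $283,000) × 2.85% × 39/366 = $1,603.4754
2008-02-09 to 2008-10-14: 249 days, exemption $88,000 → ($811,000 − $88,000) × 2.85% × 249/366 = $14,018.4959
2008-10-15 to 2008-12-31: 78 days, exemption $50,000 → ($811,000 − $50,000) × 2.85% × 78/366 = $4,622.1393
Total = $20,244.1107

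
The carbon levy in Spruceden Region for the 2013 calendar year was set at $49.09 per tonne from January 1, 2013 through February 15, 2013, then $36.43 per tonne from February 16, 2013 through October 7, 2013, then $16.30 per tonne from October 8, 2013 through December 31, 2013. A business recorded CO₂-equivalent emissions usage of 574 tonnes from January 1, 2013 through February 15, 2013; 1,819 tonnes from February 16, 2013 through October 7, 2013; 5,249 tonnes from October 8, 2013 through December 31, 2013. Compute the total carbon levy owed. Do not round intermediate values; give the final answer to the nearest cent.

January 1 – February 15, 2013: 574 tonnes at $49.09/tonne → $28177.66
February 16 – October 7, 2013: 1,819 tonnes at $36.43/tonne → $66266.17
October 8 – December 31, 2013: 5,249 tonnes at $16.30/tonne → $85558.70

$180002.53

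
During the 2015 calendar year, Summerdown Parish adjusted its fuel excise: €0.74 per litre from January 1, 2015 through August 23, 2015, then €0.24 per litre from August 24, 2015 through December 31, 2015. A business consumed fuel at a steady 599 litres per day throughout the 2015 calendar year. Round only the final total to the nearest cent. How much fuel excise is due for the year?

January 1 – August 23, 2015: 235 days × 599 litres/day = 140,765 litres at €0.74/litre → €104166.10
August 24 – December 31, 2015: 130 days × 599 litres/day = 77,870 litres at €0.24/litre → €18688.80

€122854.90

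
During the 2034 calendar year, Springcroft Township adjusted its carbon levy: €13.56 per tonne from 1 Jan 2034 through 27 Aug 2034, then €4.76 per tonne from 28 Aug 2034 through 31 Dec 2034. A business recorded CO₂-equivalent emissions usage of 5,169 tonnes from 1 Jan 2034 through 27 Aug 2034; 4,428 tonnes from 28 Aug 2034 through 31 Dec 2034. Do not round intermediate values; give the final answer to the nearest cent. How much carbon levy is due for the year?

€91168.92

1 Jan – 27 Aug 2034: 5,169 tonnes at €13.56/tonne → €70091.64
28 Aug – 31 Dec 2034: 4,428 tonnes at €4.76/tonne → €21077.28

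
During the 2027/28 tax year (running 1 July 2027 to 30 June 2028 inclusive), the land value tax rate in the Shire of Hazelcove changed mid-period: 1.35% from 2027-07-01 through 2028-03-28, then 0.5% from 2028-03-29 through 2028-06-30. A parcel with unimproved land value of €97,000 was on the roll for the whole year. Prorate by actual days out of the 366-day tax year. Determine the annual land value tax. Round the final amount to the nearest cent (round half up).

€1,097.74

2027-07-01 to 2028-03-28: 272 days at 1.35% → €97,000 × 1.35% × 272/366 = €973.1803
2028-03-29 to 2028-06-30: 94 days at 0.5% → €97,000 × 0.5% × 94/366 = €124.5628
Total = €1,097.7432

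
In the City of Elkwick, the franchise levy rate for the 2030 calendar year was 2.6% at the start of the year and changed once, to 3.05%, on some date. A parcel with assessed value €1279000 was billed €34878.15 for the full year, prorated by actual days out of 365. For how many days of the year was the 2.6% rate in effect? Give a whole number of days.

Let d = days at the first rate; then 365 − d days at the second rate.
€1279000 × [2.6%·d + 3.05%·(365−d)] / 365 = €34878.15
Solving gives d = 262, so the new rate took effect on 20 Sep 2030.

262 days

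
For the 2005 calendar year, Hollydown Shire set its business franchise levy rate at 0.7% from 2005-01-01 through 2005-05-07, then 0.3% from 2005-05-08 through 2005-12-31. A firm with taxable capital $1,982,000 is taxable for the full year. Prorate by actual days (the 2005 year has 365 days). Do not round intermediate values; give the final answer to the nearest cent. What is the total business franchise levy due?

$8,704.51

2005-01-01 to 2005-05-07: 127 days at 0.7% → $1,982,000 × 0.7% × 127/365 = $4,827.3918
2005-05-08 to 2005-12-31: 238 days at 0.3% → $1,982,000 × 0.3% × 238/365 = $3,877.1178
Total = $8,704.5096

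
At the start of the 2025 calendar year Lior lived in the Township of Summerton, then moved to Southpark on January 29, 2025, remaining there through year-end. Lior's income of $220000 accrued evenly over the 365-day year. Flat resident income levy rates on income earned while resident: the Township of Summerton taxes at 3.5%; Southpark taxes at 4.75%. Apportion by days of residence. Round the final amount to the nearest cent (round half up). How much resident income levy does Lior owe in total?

The Township of Summerton, January 1 – January 28, 2025: 28 days → $220000 × 3.5% × 28/365 = $590.6849
Southpark, January 29 – December 31, 2025: 337 days → $220000 × 4.75% × 337/365 = $9648.3562
Total = $10239.0411

$10239.04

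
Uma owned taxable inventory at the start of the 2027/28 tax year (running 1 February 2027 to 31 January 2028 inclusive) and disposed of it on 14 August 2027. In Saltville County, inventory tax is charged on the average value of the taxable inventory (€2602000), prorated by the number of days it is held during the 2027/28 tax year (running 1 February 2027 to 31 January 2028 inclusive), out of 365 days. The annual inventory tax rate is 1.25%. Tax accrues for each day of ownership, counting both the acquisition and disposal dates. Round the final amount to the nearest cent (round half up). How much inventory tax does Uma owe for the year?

€17376.37

Days held (1 February – 14 August 2027): 195 out of 365
Tax = €2602000 × 1.25% × 195/365 = €17376.3699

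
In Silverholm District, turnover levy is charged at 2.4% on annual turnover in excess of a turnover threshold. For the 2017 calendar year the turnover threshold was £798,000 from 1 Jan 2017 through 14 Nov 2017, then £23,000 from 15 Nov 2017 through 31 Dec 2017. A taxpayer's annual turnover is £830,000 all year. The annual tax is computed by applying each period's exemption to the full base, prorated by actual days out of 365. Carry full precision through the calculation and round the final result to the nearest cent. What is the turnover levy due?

£3,163.07

1 Jan – 14 Nov 2017: 318 days, exemption £798,000 → (£830,000 − £798,000) × 2.4% × 318/365 = £669.1068
15 Nov – 31 Dec 2017: 47 days, exemption £23,000 → (£830,000 − £23,000) × 2.4% × 47/365 = £2,493.9616
Total = £3,163.0685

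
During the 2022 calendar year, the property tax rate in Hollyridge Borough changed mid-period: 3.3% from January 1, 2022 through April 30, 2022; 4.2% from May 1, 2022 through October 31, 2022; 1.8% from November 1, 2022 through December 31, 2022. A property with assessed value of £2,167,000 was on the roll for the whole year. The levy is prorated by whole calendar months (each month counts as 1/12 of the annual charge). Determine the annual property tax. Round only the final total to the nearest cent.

January 1 – April 30, 2022: 4 months at 3.3% → £2,167,000 × 3.3% × 4/12 = £23,837.0000
May 1 – October 31, 2022: 6 months at 4.2% → £2,167,000 × 4.2% × 6/12 = £45,507.0000
November 1 – December 31, 2022: 2 months at 1.8% → £2,167,000 × 1.8% × 2/12 = £6,501.0000
Total = £75,845.0000

£75,845.00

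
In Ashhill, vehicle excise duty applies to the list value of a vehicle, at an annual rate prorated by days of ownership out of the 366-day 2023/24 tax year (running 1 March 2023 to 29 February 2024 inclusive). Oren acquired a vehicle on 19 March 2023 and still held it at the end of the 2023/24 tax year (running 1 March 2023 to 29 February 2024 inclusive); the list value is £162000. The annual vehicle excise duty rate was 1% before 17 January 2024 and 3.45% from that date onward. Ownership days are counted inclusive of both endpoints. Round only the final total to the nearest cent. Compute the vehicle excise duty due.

£2017.48

19 March 2023 – 16 January 2024: 304 days at 1% → £162000 × 1% × 304/366 = £1345.5738
17 January – 29 February 2024: 44 days at 3.45% → £162000 × 3.45% × 44/366 = £671.9016
Total = £2017.4754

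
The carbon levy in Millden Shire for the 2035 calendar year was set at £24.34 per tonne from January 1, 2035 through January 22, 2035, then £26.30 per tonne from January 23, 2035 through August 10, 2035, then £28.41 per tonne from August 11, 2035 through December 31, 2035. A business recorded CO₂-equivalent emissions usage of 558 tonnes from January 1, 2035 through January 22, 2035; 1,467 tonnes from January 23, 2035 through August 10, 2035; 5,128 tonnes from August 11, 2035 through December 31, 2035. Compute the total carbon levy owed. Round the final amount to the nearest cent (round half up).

January 1 – January 22, 2035: 558 tonnes at £24.34/tonne → £13,581.72
January 23 – August 10, 2035: 1,467 tonnes at £26.30/tonne → £38,582.10
August 11 – December 31, 2035: 5,128 tonnes at £28.41/tonne → £145,686.48

£197,850.30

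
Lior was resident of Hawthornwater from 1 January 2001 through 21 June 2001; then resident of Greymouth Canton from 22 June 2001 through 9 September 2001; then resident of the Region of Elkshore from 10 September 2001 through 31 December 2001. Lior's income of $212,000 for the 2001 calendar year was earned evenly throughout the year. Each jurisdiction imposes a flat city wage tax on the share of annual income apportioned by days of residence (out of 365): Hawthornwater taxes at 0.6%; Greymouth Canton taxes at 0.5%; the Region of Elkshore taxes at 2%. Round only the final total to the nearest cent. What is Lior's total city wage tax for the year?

$2,144.39

Hawthornwater, 1 January – 21 June 2001: 172 days → $212,000 × 0.6% × 172/365 = $599.4082
Greymouth Canton, 22 June – 9 September 2001: 80 days → $212,000 × 0.5% × 80/365 = $232.3288
The Region of Elkshore, 10 September – 31 December 2001: 113 days → $212,000 × 2% × 113/365 = $1,312.6575
Total = $2,144.3945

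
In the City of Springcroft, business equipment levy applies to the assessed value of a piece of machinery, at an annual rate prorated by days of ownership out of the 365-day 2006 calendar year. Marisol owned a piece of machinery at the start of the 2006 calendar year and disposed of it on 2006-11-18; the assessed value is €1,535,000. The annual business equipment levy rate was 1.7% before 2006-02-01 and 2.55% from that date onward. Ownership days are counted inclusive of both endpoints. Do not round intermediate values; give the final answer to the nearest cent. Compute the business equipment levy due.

€33,423.05

2006-01-01 to 2006-01-31: 31 days at 1.7% → €1,535,000 × 1.7% × 31/365 = €2,216.2877
2006-02-01 to 2006-11-18: 291 days at 2.55% → €1,535,000 × 2.55% × 291/365 = €31,206.7603
Total = €33,423.0479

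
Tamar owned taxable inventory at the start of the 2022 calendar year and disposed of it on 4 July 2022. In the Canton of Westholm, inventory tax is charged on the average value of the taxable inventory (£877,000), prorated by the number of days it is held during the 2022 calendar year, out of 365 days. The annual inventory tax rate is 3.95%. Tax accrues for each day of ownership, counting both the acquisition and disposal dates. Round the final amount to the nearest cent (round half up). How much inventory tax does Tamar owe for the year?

Days held (1 January – 4 July 2022): 185 out of 365
Tax = £877,000 × 3.95% × 185/365 = £17,558.0205

£17,558.02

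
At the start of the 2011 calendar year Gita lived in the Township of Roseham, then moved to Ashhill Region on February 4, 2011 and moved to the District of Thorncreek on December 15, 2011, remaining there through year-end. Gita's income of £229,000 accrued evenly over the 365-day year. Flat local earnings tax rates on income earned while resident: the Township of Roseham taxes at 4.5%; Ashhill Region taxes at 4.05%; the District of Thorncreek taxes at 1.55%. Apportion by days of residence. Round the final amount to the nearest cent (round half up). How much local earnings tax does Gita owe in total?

The Township of Roseham, January 1 – February 3, 2011: 34 days → £229,000 × 4.5% × 34/365 = £959.9178
Ashhill Region, February 4 – December 14, 2011: 314 days → £229,000 × 4.05% × 314/365 = £7,978.6110
The District of Thorncreek, December 15 – December 31, 2011: 17 days → £229,000 × 1.55% × 17/365 = £165.3192
Total = £9,103.8479

£9,103.85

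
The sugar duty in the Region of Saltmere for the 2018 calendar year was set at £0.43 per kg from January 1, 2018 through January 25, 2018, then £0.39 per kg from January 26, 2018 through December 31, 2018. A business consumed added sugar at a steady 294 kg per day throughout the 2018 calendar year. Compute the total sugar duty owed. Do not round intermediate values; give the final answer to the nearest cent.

£42,144.90

January 1 – January 25, 2018: 25 days × 294 kg/day = 7,350 kg at £0.43/kg → £3,160.50
January 26 – December 31, 2018: 340 days × 294 kg/day = 99,960 kg at £0.39/kg → £38,984.40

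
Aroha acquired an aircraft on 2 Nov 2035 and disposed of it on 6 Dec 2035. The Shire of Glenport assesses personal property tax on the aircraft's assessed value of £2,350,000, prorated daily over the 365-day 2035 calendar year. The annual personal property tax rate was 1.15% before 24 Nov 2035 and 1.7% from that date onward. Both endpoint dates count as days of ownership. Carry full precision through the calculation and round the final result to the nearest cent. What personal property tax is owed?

£3,051.78

2 Nov – 23 Nov 2035: 22 days at 1.15% → £2,350,000 × 1.15% × 22/365 = £1,628.9041
24 Nov – 6 Dec 2035: 13 days at 1.7% → £2,350,000 × 1.7% × 13/365 = £1,422.8767
Total = £3,051.7808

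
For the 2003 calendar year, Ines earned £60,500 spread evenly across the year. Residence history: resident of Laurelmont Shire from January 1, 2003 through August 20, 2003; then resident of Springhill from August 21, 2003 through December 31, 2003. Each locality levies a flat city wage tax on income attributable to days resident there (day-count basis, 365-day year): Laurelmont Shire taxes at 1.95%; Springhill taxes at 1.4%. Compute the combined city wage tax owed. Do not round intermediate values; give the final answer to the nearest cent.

Laurelmont Shire, January 1 – August 20, 2003: 232 days → £60,500 × 1.95% × 232/365 = £749.8685
Springhill, August 21 – December 31, 2003: 133 days → £60,500 × 1.4% × 133/365 = £308.6329
Total = £1,058.5014

£1,058.50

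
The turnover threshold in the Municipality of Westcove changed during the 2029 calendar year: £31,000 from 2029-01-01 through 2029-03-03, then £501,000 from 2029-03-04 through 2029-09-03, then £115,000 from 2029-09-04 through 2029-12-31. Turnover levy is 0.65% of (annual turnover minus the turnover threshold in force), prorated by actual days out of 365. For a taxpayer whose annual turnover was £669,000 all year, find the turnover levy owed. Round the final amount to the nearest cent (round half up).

2029-01-01 to 2029-03-03: 62 days, exemption £31,000 → (£669,000 − £31,000) × 0.65% × 62/365 = £704.4219
2029-03-04 to 2029-09-03: 184 days, exemption £501,000 → (£669,000 − £501,000) × 0.65% × 184/365 = £550.4877
2029-09-04 to 2029-12-31: 119 days, exemption £115,000 → (£669,000 − £115,000) × 0.65% × 119/365 = £1,174.0247
Total = £2,428.9342

£2,428.93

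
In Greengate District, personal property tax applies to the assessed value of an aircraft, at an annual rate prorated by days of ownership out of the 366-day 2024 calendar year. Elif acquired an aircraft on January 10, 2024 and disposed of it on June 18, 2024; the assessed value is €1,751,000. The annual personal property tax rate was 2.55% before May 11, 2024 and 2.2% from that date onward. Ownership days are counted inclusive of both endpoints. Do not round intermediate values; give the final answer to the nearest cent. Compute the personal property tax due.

January 10 – May 10, 2024: 122 days at 2.55% → €1,751,000 × 2.55% × 122/366 = €14,883.5000
May 11 – June 18, 2024: 39 days at 2.2% → €1,751,000 × 2.2% × 39/366 = €4,104.8033
Total = €18,988.3033

€18,988.30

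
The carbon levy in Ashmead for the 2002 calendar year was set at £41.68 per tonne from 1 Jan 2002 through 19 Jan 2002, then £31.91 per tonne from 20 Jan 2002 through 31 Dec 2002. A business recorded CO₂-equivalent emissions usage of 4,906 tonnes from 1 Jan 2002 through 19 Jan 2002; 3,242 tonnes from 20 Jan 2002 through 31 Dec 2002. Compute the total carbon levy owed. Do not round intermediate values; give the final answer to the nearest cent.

1 Jan – 19 Jan 2002: 4,906 tonnes at £41.68/tonne → £204,482.08
20 Jan – 31 Dec 2002: 3,242 tonnes at £31.91/tonne → £103,452.22

£307,934.30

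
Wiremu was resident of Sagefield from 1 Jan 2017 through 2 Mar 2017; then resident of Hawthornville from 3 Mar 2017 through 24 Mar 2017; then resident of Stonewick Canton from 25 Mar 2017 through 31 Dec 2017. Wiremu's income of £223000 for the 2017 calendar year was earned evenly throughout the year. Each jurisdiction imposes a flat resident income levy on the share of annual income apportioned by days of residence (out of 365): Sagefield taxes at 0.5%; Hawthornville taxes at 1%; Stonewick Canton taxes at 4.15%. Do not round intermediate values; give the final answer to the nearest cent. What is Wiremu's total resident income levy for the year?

£7470.81

Sagefield, 1 Jan – 2 Mar 2017: 61 days → £223000 × 0.5% × 61/365 = £186.3425
Hawthornville, 3 Mar – 24 Mar 2017: 22 days → £223000 × 1% × 22/365 = £134.4110
Stonewick Canton, 25 Mar – 31 Dec 2017: 282 days → £223000 × 4.15% × 282/365 = £7150.0521
Total = £7470.8055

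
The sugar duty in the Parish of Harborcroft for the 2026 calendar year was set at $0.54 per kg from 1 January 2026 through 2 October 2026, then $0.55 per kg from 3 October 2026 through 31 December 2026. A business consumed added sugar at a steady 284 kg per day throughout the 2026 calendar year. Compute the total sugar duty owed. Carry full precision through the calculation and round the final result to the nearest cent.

$56,232.00

1 January – 2 October 2026: 275 days × 284 kg/day = 78,100 kg at $0.54/kg → $42,174.00
3 October – 31 December 2026: 90 days × 284 kg/day = 25,560 kg at $0.55/kg → $14,058.00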